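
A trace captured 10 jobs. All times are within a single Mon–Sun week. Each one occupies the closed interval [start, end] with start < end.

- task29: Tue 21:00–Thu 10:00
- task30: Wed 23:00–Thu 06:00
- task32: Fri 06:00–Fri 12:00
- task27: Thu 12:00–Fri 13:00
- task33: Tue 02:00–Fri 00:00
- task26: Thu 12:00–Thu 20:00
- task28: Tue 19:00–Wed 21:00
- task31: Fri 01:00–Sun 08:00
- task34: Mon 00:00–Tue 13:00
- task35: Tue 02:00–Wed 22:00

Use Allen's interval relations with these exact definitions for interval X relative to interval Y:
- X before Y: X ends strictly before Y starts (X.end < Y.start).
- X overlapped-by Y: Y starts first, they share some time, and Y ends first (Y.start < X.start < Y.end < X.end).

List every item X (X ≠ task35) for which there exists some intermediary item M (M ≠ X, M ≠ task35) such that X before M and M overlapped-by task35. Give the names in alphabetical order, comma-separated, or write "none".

Target task35 = [Tue 02:00, Wed 22:00].
Intermediaries M with M overlapped-by task35: task29.
Via task29 — items with X before task29: task34.
Union: task34.

task34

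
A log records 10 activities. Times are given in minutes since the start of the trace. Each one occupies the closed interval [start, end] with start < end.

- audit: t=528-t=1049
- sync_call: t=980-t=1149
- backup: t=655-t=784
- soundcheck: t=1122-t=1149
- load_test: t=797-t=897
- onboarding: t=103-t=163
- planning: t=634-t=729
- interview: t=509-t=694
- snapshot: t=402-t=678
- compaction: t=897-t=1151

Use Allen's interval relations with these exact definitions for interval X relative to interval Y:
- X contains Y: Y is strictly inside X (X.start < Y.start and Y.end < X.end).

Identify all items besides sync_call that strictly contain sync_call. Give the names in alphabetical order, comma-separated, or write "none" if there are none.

compaction

Target sync_call = [t=980, t=1149].
audit [t=528, t=1049] → overlaps → no.
backup [t=655, t=784] → before → no.
compaction [t=897, t=1151] → contains → yes.
interview [t=509, t=694] → before → no.
load_test [t=797, t=897] → before → no.
onboarding [t=103, t=163] → before → no.
planning [t=634, t=729] → before → no.
snapshot [t=402, t=678] → before → no.
soundcheck [t=1122, t=1149] → finishes → no.
Result: compaction.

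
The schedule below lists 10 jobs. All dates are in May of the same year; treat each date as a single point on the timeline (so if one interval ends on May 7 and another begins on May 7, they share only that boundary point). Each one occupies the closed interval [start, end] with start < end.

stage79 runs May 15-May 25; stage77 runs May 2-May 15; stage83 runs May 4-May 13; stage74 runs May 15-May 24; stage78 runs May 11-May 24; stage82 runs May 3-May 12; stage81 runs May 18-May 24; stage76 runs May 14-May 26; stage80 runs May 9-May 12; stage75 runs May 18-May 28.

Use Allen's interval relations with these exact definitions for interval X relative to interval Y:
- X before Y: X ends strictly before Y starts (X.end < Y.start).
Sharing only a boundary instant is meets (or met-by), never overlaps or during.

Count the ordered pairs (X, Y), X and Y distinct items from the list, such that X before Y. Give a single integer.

17

Checking all 90 ordered pairs for relation 'before'; matching pairs in alphabetical order:
(stage77, stage75): stage77 before stage75 ✓
(stage77, stage81): stage77 before stage81 ✓
(stage80, stage74): stage80 before stage74 ✓
(stage80, stage75): stage80 before stage75 ✓
(stage80, stage76): stage80 before stage76 ✓
(stage80, stage79): stage80 before stage79 ✓
(stage80, stage81): stage80 before stage81 ✓
(stage82, stage74): stage82 before stage74 ✓
(stage82, stage75): stage82 before stage75 ✓
(stage82, stage76): stage82 before stage76 ✓
(stage82, stage79): stage82 before stage79 ✓
(stage82, stage81): stage82 before stage81 ✓
(stage83, stage74): stage83 before stage74 ✓
(stage83, stage75): stage83 before stage75 ✓
(stage83, stage76): stage83 before stage76 ✓
(stage83, stage79): stage83 before stage79 ✓
(stage83, stage81): stage83 before stage81 ✓
Count: 17.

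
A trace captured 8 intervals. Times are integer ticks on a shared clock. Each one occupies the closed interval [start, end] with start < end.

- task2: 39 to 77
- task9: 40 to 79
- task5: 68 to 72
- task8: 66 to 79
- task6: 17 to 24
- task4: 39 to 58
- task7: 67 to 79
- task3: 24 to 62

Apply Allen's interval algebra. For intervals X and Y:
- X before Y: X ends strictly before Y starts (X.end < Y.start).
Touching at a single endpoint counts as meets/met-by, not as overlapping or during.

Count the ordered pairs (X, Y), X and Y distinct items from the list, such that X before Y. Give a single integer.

12

Checking all 56 ordered pairs for relation 'before'; matching pairs in alphabetical order:
(task3, task5): task3 before task5 ✓
(task3, task7): task3 before task7 ✓
(task3, task8): task3 before task8 ✓
(task4, task5): task4 before task5 ✓
(task4, task7): task4 before task7 ✓
(task4, task8): task4 before task8 ✓
(task6, task2): task6 before task2 ✓
(task6, task4): task6 before task4 ✓
(task6, task5): task6 before task5 ✓
(task6, task7): task6 before task7 ✓
(task6, task8): task6 before task8 ✓
(task6, task9): task6 before task9 ✓
Count: 12.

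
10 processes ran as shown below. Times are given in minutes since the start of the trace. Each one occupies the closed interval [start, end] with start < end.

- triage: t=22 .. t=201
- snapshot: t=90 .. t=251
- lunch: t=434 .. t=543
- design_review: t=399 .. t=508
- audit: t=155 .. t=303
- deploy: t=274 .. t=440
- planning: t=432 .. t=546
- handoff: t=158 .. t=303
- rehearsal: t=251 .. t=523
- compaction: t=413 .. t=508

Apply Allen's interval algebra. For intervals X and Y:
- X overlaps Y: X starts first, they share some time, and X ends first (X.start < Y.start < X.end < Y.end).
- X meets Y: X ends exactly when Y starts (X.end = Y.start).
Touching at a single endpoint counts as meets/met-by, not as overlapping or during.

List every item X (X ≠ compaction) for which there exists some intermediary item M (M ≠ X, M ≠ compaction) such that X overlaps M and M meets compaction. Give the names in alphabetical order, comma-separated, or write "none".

none

Target compaction = [t=413, t=508].
Intermediaries M with M meets compaction: none.
Union: none.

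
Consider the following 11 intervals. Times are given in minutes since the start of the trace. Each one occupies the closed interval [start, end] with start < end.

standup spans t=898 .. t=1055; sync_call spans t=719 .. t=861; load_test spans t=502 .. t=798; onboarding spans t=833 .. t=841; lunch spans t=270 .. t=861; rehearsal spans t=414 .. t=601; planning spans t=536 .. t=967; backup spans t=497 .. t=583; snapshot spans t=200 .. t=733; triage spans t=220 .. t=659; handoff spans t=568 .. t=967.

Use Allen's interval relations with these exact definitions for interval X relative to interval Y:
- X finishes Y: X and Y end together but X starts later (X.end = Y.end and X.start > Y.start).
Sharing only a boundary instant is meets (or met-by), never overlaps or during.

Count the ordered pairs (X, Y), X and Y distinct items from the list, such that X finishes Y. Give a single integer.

Checking all 110 ordered pairs for relation 'finishes'; matching pairs in alphabetical order:
(handoff, planning): handoff finishes planning ✓
(sync_call, lunch): sync_call finishes lunch ✓
Count: 2.

2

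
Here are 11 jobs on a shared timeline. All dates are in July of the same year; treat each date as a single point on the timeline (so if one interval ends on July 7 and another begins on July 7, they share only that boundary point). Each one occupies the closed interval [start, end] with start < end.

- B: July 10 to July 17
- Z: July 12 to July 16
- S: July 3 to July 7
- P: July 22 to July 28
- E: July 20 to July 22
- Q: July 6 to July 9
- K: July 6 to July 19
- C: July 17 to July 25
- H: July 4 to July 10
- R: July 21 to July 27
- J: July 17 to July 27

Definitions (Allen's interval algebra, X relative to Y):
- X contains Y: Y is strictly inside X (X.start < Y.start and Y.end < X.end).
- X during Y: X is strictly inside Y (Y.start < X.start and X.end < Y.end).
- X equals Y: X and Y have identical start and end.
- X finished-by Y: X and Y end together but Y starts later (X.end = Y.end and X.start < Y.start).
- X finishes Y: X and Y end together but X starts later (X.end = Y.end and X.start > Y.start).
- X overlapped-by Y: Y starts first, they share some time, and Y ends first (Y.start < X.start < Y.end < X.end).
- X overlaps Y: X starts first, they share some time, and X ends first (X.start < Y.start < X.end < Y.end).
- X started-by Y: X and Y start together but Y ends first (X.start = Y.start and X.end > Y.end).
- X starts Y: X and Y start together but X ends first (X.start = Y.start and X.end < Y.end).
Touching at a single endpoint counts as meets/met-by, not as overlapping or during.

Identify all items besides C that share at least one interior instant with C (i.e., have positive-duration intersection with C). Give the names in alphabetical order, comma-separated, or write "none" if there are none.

E, J, K, P, R

Target C = [July 17, July 25].
B [July 10, July 17] → meets → no.
E [July 20, July 22] → during → yes.
H [July 4, July 10] → before → no.
J [July 17, July 27] → started-by → yes.
K [July 6, July 19] → overlaps → yes.
P [July 22, July 28] → overlapped-by → yes.
Q [July 6, July 9] → before → no.
R [July 21, July 27] → overlapped-by → yes.
S [July 3, July 7] → before → no.
Z [July 12, July 16] → before → no.
Result: E, J, K, P, R.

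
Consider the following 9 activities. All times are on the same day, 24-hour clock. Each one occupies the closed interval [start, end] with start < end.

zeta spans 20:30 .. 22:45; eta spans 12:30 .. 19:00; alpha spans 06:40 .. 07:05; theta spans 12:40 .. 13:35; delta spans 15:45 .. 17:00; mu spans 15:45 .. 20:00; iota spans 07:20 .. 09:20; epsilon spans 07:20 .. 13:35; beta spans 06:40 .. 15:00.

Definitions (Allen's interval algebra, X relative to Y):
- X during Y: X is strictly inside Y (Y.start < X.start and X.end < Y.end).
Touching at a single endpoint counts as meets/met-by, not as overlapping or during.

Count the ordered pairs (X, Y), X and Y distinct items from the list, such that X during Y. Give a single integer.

Checking all 72 ordered pairs for relation 'during'; matching pairs in alphabetical order:
(delta, eta): delta during eta ✓
(epsilon, beta): epsilon during beta ✓
(iota, beta): iota during beta ✓
(theta, beta): theta during beta ✓
(theta, eta): theta during eta ✓
Count: 5.

5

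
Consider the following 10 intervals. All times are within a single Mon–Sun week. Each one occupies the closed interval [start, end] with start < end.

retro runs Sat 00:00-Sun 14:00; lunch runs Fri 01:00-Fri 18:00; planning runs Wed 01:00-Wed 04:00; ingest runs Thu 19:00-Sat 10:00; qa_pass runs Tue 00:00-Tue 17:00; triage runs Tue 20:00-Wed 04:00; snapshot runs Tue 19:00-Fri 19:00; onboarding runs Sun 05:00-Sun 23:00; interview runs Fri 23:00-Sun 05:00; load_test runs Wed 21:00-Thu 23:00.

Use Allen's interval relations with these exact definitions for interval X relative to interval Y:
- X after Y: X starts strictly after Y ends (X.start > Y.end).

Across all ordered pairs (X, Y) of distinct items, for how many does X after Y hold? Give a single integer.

32

Checking all 90 ordered pairs for relation 'after'; matching pairs in alphabetical order:
(ingest, planning): ingest after planning ✓
(ingest, qa_pass): ingest after qa_pass ✓
(ingest, triage): ingest after triage ✓
(interview, load_test): interview after load_test ✓
(interview, lunch): interview after lunch ✓
(interview, planning): interview after planning ✓
(interview, qa_pass): interview after qa_pass ✓
(interview, snapshot): interview after snapshot ✓
(interview, triage): interview after triage ✓
(load_test, planning): load_test after planning ✓
(load_test, qa_pass): load_test after qa_pass ✓
(load_test, triage): load_test after triage ✓
(lunch, load_test): lunch after load_test ✓
(lunch, planning): lunch after planning ✓
(lunch, qa_pass): lunch after qa_pass ✓
(lunch, triage): lunch after triage ✓
(onboarding, ingest): onboarding after ingest ✓
(onboarding, load_test): onboarding after load_test ✓
(onboarding, lunch): onboarding after lunch ✓
(onboarding, planning): onboarding after planning ✓
(onboarding, qa_pass): onboarding after qa_pass ✓
(onboarding, snapshot): onboarding after snapshot ✓
(onboarding, triage): onboarding after triage ✓
(planning, qa_pass): planning after qa_pass ✓
... plus 8 further pairs not listed.
Count: 32.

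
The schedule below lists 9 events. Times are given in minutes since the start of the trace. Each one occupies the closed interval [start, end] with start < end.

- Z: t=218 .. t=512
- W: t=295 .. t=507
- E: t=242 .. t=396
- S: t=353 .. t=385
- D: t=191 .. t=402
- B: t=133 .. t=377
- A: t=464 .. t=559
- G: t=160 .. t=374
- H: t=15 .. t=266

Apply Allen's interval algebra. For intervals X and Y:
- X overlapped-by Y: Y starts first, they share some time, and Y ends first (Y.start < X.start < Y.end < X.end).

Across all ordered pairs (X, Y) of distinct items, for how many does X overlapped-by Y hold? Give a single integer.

Checking all 72 ordered pairs for relation 'overlapped-by'; matching pairs in alphabetical order:
(A, W): A overlapped-by W ✓
(A, Z): A overlapped-by Z ✓
(B, H): B overlapped-by H ✓
(D, B): D overlapped-by B ✓
(D, G): D overlapped-by G ✓
(D, H): D overlapped-by H ✓
(E, B): E overlapped-by B ✓
(E, G): E overlapped-by G ✓
(E, H): E overlapped-by H ✓
(G, H): G overlapped-by H ✓
(S, B): S overlapped-by B ✓
(S, G): S overlapped-by G ✓
(W, B): W overlapped-by B ✓
(W, D): W overlapped-by D ✓
(W, E): W overlapped-by E ✓
(W, G): W overlapped-by G ✓
(Z, B): Z overlapped-by B ✓
(Z, D): Z overlapped-by D ✓
(Z, G): Z overlapped-by G ✓
(Z, H): Z overlapped-by H ✓
Count: 20.

20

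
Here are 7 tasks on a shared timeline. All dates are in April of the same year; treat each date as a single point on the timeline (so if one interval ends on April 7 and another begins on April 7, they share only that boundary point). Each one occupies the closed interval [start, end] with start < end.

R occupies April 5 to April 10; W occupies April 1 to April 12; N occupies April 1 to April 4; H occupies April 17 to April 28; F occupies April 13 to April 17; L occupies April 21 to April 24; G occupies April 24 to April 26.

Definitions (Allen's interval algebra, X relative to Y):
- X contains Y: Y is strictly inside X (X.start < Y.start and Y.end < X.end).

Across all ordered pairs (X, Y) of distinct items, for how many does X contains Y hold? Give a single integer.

3

Checking all 42 ordered pairs for relation 'contains'; matching pairs in alphabetical order:
(H, G): H contains G ✓
(H, L): H contains L ✓
(W, R): W contains R ✓
Count: 3.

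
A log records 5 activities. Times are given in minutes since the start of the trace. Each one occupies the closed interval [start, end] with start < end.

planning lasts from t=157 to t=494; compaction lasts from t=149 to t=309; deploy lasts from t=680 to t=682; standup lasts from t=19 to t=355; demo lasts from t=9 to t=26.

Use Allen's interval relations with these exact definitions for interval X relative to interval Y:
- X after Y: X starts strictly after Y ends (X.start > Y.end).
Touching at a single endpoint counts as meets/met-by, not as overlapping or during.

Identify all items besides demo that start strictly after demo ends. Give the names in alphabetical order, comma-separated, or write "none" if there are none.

compaction, deploy, planning

Target demo = [t=9, t=26].
compaction [t=149, t=309] → after → yes.
deploy [t=680, t=682] → after → yes.
planning [t=157, t=494] → after → yes.
standup [t=19, t=355] → overlapped-by → no.
Result: compaction, deploy, planning.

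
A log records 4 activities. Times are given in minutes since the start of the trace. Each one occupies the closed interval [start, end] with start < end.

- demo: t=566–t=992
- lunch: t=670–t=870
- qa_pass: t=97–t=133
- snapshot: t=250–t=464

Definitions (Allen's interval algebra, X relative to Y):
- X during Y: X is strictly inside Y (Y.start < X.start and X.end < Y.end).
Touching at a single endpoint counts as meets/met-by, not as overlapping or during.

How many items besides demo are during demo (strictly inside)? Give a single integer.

1

Target demo = [t=566, t=992].
lunch [t=670, t=870] → during → counts.
qa_pass [t=97, t=133] → before → no.
snapshot [t=250, t=464] → before → no.
Total: 1.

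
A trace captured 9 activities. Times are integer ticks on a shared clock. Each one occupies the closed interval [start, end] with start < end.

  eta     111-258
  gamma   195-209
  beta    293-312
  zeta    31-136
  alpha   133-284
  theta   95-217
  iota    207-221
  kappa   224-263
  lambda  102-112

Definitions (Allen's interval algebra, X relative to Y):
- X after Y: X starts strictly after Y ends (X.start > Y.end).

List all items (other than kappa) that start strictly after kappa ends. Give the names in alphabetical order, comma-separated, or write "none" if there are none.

beta

Target kappa = [224, 263].
alpha [133, 284] → contains → no.
beta [293, 312] → after → yes.
eta [111, 258] → overlaps → no.
gamma [195, 209] → before → no.
iota [207, 221] → before → no.
lambda [102, 112] → before → no.
theta [95, 217] → before → no.
zeta [31, 136] → before → no.
Result: beta.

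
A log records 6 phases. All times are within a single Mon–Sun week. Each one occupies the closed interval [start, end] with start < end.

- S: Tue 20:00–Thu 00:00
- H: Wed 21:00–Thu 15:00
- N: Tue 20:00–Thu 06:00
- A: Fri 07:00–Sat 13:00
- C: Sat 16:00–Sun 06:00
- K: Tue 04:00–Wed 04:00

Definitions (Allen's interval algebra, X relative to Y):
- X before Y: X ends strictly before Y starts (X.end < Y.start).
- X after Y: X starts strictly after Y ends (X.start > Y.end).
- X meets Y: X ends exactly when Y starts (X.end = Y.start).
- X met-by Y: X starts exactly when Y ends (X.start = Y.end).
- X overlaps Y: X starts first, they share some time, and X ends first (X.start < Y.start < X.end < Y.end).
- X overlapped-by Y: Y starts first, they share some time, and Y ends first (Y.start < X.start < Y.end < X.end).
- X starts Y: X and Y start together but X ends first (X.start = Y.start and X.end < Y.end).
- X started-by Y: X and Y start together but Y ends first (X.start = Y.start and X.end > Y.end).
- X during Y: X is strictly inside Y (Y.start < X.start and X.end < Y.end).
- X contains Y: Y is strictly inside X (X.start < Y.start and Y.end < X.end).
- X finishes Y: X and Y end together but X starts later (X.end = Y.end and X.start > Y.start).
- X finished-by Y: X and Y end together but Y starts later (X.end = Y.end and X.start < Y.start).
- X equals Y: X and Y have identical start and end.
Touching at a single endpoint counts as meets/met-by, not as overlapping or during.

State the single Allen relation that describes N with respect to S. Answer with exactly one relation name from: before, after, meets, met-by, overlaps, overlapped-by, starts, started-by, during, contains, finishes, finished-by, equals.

N = [Tue 20:00, Thu 06:00]; S = [Tue 20:00, Thu 00:00].
Compare endpoints: N.start = S.start, N.start < S.end, N.end > S.start, N.end > S.end.
That pattern is 'started-by'.

started-by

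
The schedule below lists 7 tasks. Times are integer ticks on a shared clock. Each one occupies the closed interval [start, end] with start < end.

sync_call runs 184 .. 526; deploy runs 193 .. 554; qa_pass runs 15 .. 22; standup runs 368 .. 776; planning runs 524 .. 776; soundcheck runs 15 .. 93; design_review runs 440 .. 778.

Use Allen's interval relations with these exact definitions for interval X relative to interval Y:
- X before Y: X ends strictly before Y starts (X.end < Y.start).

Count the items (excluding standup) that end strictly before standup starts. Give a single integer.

Target standup = [368, 776].
deploy [193, 554] → overlaps → no.
design_review [440, 778] → overlapped-by → no.
planning [524, 776] → finishes → no.
qa_pass [15, 22] → before → counts.
soundcheck [15, 93] → before → counts.
sync_call [184, 526] → overlaps → no.
Total: 2.

2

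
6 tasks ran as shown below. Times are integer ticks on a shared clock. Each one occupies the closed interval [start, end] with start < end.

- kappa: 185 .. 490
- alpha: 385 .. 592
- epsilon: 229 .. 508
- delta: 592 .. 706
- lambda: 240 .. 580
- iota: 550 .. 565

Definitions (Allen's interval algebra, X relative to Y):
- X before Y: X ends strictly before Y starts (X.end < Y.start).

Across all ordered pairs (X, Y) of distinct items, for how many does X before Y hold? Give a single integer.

6

Checking all 30 ordered pairs for relation 'before'; matching pairs in alphabetical order:
(epsilon, delta): epsilon before delta ✓
(epsilon, iota): epsilon before iota ✓
(iota, delta): iota before delta ✓
(kappa, delta): kappa before delta ✓
(kappa, iota): kappa before iota ✓
(lambda, delta): lambda before delta ✓
Count: 6.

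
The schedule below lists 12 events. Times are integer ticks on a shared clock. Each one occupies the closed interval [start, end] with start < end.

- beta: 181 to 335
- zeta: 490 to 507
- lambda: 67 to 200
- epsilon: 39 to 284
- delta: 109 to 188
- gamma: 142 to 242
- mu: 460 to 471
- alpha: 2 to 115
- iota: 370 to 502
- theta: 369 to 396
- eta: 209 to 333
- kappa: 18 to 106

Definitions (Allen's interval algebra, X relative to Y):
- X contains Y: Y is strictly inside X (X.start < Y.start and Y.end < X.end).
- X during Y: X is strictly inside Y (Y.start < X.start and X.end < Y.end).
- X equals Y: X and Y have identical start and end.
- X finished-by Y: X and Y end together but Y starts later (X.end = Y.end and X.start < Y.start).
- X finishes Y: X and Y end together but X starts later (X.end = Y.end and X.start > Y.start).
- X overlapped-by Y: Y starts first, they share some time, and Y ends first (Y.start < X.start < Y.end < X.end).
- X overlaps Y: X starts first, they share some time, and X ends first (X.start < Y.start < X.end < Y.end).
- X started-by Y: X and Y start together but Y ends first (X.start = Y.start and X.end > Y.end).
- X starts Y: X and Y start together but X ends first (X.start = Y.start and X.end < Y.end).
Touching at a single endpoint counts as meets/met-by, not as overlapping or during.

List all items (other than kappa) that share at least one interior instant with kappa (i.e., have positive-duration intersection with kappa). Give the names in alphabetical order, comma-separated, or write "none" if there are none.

alpha, epsilon, lambda

Target kappa = [18, 106].
alpha [2, 115] → contains → yes.
beta [181, 335] → after → no.
delta [109, 188] → after → no.
epsilon [39, 284] → overlapped-by → yes.
eta [209, 333] → after → no.
gamma [142, 242] → after → no.
iota [370, 502] → after → no.
lambda [67, 200] → overlapped-by → yes.
mu [460, 471] → after → no.
theta [369, 396] → after → no.
zeta [490, 507] → after → no.
Result: alpha, epsilon, lambda.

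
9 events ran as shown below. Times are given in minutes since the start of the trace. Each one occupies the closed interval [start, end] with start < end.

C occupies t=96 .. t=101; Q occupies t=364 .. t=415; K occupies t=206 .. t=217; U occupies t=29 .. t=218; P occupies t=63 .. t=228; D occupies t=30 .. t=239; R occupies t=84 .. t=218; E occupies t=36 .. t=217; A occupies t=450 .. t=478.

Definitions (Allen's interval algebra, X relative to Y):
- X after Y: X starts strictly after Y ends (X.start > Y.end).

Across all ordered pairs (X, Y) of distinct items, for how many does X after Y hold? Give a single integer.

Checking all 72 ordered pairs for relation 'after'; matching pairs in alphabetical order:
(A, C): A after C ✓
(A, D): A after D ✓
(A, E): A after E ✓
(A, K): A after K ✓
(A, P): A after P ✓
(A, Q): A after Q ✓
(A, R): A after R ✓
(A, U): A after U ✓
(K, C): K after C ✓
(Q, C): Q after C ✓
(Q, D): Q after D ✓
(Q, E): Q after E ✓
(Q, K): Q after K ✓
(Q, P): Q after P ✓
(Q, R): Q after R ✓
(Q, U): Q after U ✓
Count: 16.

16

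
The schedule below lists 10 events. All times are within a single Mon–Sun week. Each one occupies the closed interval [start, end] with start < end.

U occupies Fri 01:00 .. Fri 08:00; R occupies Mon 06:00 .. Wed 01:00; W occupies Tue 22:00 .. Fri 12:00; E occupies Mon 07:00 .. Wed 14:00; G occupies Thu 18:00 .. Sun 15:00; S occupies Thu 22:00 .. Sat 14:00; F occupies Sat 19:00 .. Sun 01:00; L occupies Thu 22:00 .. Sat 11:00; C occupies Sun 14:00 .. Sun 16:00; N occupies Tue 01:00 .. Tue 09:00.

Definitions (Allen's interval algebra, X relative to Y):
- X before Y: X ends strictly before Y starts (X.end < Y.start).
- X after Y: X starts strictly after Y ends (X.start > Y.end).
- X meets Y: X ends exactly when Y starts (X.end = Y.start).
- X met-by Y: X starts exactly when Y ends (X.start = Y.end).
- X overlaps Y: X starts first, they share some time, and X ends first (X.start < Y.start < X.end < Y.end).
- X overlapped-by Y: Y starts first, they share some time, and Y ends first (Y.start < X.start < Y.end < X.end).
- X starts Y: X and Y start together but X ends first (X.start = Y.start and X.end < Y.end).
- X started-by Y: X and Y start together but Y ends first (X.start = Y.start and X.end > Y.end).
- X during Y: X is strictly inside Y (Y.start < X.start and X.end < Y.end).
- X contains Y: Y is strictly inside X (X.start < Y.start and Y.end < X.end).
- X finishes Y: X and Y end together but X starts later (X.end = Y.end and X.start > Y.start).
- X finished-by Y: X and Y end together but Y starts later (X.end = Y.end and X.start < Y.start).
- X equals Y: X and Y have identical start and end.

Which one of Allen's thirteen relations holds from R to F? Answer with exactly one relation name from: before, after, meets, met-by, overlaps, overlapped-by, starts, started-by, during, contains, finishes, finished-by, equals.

R = [Mon 06:00, Wed 01:00]; F = [Sat 19:00, Sun 01:00].
Compare endpoints: R.start < F.start, R.start < F.end, R.end < F.start, R.end < F.end.
That pattern is 'before'.

before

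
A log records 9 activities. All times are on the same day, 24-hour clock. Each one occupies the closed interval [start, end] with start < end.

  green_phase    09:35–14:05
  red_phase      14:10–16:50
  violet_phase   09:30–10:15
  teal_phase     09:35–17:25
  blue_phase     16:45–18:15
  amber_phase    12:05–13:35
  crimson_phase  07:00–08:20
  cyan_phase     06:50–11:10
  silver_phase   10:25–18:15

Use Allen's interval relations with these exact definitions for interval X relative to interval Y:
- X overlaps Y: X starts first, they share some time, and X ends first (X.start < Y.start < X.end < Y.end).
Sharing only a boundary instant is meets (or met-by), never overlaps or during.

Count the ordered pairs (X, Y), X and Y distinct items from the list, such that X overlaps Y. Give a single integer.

9

Checking all 72 ordered pairs for relation 'overlaps'; matching pairs in alphabetical order:
(cyan_phase, green_phase): cyan_phase overlaps green_phase ✓
(cyan_phase, silver_phase): cyan_phase overlaps silver_phase ✓
(cyan_phase, teal_phase): cyan_phase overlaps teal_phase ✓
(green_phase, silver_phase): green_phase overlaps silver_phase ✓
(red_phase, blue_phase): red_phase overlaps blue_phase ✓
(teal_phase, blue_phase): teal_phase overlaps blue_phase ✓
(teal_phase, silver_phase): teal_phase overlaps silver_phase ✓
(violet_phase, green_phase): violet_phase overlaps green_phase ✓
(violet_phase, teal_phase): violet_phase overlaps teal_phase ✓
Count: 9.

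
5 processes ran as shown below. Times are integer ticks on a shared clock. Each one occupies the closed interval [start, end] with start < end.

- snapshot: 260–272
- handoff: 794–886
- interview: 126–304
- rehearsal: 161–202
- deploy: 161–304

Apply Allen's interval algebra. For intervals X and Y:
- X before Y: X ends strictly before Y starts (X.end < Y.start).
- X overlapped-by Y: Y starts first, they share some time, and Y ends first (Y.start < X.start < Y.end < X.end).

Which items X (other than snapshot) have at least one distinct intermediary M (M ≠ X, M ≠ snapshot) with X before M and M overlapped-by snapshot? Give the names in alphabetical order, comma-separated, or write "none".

Target snapshot = [260, 272].
Intermediaries M with M overlapped-by snapshot: none.
Union: none.

none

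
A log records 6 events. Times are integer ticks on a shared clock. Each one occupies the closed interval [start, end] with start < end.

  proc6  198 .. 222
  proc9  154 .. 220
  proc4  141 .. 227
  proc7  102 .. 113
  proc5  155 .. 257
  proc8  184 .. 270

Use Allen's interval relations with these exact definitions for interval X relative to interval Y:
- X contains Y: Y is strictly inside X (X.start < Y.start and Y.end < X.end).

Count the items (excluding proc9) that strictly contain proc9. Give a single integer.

Target proc9 = [154, 220].
proc4 [141, 227] → contains → counts.
proc5 [155, 257] → overlapped-by → no.
proc6 [198, 222] → overlapped-by → no.
proc7 [102, 113] → before → no.
proc8 [184, 270] → overlapped-by → no.
Total: 1.

1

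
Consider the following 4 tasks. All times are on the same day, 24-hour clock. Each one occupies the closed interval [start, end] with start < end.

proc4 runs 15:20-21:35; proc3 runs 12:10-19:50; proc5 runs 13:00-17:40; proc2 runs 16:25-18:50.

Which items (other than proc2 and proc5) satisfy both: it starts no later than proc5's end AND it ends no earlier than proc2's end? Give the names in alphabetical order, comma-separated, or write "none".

proc3, proc4

Conditions: its start is no later than proc5's end (X.start <= 17:40) AND its end is no earlier than proc2's end (X.end >= 18:50).
proc3: start 12:10 <= 17:40? ✓; end 19:50 >= 18:50? ✓ → yes.
proc4: start 15:20 <= 17:40? ✓; end 21:35 >= 18:50? ✓ → yes.
Result: proc3, proc4.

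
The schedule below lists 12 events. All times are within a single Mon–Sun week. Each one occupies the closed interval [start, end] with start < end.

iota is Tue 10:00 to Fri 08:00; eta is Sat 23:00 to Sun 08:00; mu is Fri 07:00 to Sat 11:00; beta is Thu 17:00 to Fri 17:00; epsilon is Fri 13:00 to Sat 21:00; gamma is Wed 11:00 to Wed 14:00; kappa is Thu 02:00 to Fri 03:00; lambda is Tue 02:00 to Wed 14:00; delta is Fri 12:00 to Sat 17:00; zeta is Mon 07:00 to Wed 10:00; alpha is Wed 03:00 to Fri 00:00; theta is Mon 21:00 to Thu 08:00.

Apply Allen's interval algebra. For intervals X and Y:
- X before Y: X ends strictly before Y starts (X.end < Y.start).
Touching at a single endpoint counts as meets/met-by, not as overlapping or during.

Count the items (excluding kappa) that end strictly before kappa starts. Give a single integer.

Target kappa = [Thu 02:00, Fri 03:00].
alpha [Wed 03:00, Fri 00:00] → overlaps → no.
beta [Thu 17:00, Fri 17:00] → overlapped-by → no.
delta [Fri 12:00, Sat 17:00] → after → no.
epsilon [Fri 13:00, Sat 21:00] → after → no.
eta [Sat 23:00, Sun 08:00] → after → no.
gamma [Wed 11:00, Wed 14:00] → before → counts.
iota [Tue 10:00, Fri 08:00] → contains → no.
lambda [Tue 02:00, Wed 14:00] → before → counts.
mu [Fri 07:00, Sat 11:00] → after → no.
theta [Mon 21:00, Thu 08:00] → overlaps → no.
zeta [Mon 07:00, Wed 10:00] → before → counts.
Total: 3.

3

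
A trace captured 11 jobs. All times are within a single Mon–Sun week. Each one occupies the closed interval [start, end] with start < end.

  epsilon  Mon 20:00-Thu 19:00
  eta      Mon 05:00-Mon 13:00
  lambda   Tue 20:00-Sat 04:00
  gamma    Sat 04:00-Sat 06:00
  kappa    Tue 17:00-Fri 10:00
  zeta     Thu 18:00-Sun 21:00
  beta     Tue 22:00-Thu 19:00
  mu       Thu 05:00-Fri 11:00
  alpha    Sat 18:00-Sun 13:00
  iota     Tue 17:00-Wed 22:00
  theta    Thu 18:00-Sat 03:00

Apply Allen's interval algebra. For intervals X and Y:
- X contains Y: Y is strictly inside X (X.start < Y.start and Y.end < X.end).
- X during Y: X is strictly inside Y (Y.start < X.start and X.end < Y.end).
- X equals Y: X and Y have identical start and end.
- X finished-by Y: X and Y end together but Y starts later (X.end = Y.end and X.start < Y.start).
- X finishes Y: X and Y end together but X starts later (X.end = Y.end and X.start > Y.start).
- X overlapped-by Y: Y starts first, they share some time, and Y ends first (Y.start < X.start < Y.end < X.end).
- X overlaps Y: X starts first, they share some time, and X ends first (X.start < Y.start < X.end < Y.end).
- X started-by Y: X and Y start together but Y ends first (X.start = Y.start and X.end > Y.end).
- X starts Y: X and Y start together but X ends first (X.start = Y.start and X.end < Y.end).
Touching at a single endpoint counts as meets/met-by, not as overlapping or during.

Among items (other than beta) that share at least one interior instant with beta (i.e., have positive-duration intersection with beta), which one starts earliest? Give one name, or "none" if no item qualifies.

epsilon

Target beta = [Tue 22:00, Thu 19:00].
alpha [Sat 18:00, Sun 13:00] → after → excluded.
epsilon [Mon 20:00, Thu 19:00] → finished-by → candidate.
eta [Mon 05:00, Mon 13:00] → before → excluded.
gamma [Sat 04:00, Sat 06:00] → after → excluded.
iota [Tue 17:00, Wed 22:00] → overlaps → candidate.
kappa [Tue 17:00, Fri 10:00] → contains → candidate.
lambda [Tue 20:00, Sat 04:00] → contains → candidate.
mu [Thu 05:00, Fri 11:00] → overlapped-by → candidate.
theta [Thu 18:00, Sat 03:00] → overlapped-by → candidate.
zeta [Thu 18:00, Sun 21:00] → overlapped-by → candidate.
Among candidates, earliest start is Mon 20:00 → epsilon.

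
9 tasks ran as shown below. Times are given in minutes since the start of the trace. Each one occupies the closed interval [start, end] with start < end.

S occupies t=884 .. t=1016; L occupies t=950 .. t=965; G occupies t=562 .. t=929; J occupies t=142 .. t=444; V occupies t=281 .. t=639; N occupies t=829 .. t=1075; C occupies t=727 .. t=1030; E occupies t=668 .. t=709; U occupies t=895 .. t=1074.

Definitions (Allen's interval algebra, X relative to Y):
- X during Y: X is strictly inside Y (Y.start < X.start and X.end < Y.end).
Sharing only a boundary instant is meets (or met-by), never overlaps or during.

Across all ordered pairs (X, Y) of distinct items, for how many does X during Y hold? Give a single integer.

Checking all 72 ordered pairs for relation 'during'; matching pairs in alphabetical order:
(E, G): E during G ✓
(L, C): L during C ✓
(L, N): L during N ✓
(L, S): L during S ✓
(L, U): L during U ✓
(S, C): S during C ✓
(S, N): S during N ✓
(U, N): U during N ✓
Count: 8.

8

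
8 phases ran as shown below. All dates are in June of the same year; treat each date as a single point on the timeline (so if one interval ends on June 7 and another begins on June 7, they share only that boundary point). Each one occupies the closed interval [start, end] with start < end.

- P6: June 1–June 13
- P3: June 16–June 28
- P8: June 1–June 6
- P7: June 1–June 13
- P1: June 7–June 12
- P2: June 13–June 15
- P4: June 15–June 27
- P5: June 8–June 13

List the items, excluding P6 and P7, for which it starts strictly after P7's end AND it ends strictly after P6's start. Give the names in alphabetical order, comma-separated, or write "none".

Conditions: its start is strictly after P7's end (X.start > June 13) AND its end is strictly after P6's start (X.end > June 1).
P1: start June 7 > June 13? ✗; end June 12 > June 1? ✓ → no.
P2: start June 13 > June 13? ✗; end June 15 > June 1? ✓ → no.
P3: start June 16 > June 13? ✓; end June 28 > June 1? ✓ → yes.
P4: start June 15 > June 13? ✓; end June 27 > June 1? ✓ → yes.
P5: start June 8 > June 13? ✗; end June 13 > June 1? ✓ → no.
P8: start June 1 > June 13? ✗; end June 6 > June 1? ✓ → no.
Result: P3, P4.

P3, P4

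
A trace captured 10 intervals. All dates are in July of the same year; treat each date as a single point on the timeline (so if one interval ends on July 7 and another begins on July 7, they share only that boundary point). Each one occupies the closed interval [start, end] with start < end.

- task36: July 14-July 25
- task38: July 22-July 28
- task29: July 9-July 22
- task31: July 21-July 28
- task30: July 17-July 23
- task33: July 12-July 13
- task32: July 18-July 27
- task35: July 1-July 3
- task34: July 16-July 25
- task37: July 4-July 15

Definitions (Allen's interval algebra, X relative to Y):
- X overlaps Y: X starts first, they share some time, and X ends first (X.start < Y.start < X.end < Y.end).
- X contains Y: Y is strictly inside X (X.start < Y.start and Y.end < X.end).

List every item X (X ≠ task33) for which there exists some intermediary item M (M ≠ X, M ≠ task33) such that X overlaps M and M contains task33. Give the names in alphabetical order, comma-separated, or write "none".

task37

Target task33 = [July 12, July 13].
Intermediaries M with M contains task33: task29, task37.
Via task29 — items with X overlaps task29: task37.
Via task37 — items with X overlaps task37: none.
Union: task37.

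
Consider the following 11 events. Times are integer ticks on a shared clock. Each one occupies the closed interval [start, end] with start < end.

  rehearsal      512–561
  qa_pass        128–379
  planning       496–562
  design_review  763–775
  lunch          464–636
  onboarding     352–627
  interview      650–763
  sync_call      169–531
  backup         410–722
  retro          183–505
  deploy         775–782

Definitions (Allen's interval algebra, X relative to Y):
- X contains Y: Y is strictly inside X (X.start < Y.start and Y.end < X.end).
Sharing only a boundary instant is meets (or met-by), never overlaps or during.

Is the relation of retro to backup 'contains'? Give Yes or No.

No

retro = [183, 505], backup = [410, 722].
Actual relation of retro to backup: overlaps.
Asked whether 'contains' holds → No.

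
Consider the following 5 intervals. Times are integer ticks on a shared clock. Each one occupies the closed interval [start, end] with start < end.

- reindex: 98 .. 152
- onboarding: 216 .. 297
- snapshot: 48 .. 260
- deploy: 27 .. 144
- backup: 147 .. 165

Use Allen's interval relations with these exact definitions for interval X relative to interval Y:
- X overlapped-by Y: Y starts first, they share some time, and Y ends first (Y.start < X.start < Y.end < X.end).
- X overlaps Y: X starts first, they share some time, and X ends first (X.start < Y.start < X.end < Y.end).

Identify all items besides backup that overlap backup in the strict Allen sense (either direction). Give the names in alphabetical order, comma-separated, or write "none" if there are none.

Target backup = [147, 165].
deploy [27, 144] → before → no.
onboarding [216, 297] → after → no.
reindex [98, 152] → overlaps → yes.
snapshot [48, 260] → contains → no.
Result: reindex.

reindex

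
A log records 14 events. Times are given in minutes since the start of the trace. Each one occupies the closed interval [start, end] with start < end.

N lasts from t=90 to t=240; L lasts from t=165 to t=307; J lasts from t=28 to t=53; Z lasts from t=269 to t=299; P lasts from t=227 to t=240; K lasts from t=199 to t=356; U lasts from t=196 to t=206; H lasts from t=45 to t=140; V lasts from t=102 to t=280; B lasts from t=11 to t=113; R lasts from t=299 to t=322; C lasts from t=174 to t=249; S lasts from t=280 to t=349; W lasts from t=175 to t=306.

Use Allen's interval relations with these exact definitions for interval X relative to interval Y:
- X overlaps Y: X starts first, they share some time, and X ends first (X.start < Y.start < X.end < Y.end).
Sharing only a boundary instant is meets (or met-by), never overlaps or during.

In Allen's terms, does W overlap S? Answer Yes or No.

W = [t=175, t=306], S = [t=280, t=349].
Actual relation of W to S: overlaps.
Asked whether 'overlaps' holds → Yes.

Yes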